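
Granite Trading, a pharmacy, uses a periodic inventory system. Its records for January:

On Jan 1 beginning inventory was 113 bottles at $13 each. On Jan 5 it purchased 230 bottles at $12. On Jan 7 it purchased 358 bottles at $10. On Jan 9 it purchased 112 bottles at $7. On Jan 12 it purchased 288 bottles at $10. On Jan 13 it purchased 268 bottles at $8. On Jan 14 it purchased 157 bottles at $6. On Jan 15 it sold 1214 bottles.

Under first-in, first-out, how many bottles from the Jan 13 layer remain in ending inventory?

Jan 15, 1214 sold [FIFO — oldest first]: 113 @ $13 + 230 @ $12 + 358 @ $10 + 112 @ $7 + 288 @ $10 + 113 @ $8 = $12,377
Ending inventory: 155 @ $8 + 157 @ $6 = $2,182

155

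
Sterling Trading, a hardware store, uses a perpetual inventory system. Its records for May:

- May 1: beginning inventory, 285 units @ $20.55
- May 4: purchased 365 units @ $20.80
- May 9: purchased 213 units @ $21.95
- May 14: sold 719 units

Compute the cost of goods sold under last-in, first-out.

COGS = $15,164.90

May 14, 719 sold [LIFO — newest first]: 213 @ $21.95 + 365 @ $20.80 + 141 @ $20.55 = $15,164.90
Ending inventory: 144 @ $20.55 = $2,959.20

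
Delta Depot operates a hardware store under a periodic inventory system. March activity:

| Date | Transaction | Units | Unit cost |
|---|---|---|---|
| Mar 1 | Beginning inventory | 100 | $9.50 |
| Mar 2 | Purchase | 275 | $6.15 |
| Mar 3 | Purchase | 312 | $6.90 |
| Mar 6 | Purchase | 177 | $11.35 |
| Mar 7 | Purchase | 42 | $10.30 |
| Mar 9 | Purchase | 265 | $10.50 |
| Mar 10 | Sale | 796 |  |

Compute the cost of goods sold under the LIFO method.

COGS = $7,376.85

Mar 10, 796 sold [LIFO — newest first]: 265 @ $10.50 + 42 @ $10.30 + 177 @ $11.35 + 312 @ $6.90 = $7,376.85
Ending inventory: 100 @ $9.50 + 275 @ $6.15 = $2,641.25
Check: goods available $10,018.10 = COGS $7,376.85 + ending $2,641.25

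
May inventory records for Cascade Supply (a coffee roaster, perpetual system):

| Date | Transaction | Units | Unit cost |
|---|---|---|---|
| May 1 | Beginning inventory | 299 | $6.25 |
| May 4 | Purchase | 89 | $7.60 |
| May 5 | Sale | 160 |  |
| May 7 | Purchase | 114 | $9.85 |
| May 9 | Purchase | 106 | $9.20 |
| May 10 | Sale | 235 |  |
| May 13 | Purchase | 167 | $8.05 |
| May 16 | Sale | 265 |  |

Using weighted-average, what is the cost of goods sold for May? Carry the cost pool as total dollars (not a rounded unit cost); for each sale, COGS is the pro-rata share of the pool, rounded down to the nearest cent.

After May 1: 299 on hand, pool $1,868.75 (≈ $6.2500 each)
After May 4: 388 on hand, pool $2,545.15 (≈ $6.5597 each)
May 5, sell 160: 160/388 × $2,545.15 → $1,049.54
After May 7: 342 on hand, pool $2,618.51 (≈ $7.6565 each)
After May 9: 448 on hand, pool $3,593.71 (≈ $8.0217 each)
May 10, sell 235: 235/448 × $3,593.71 → $1,885.09
After May 13: 380 on hand, pool $3,052.97 (≈ $8.0341 each)
May 16, sell 265: 265/380 × $3,052.97 → $2,129.04
Total COGS = $1,049.54 + $1,885.09 + $2,129.04 = $5,063.67
Ending inventory (cost pool remaining) = $923.93

COGS = $5,063.67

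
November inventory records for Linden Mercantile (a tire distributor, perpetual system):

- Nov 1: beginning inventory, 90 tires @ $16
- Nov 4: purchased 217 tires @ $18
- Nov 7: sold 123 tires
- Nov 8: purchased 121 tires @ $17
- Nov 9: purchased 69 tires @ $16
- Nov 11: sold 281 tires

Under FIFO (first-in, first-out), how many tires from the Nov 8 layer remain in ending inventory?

24

Nov 7, 123 sold [FIFO — oldest first]: 90 @ $16 + 33 @ $18 = $2,034
Nov 11, 281 sold [FIFO — oldest first]: 184 @ $18 + 97 @ $17 = $4,961
Total COGS = $2,034 + $4,961 = $6,995
Ending inventory: 24 @ $17 + 69 @ $16 = $1,512
Check: goods available $8,507 = COGS $6,995 + ending $1,512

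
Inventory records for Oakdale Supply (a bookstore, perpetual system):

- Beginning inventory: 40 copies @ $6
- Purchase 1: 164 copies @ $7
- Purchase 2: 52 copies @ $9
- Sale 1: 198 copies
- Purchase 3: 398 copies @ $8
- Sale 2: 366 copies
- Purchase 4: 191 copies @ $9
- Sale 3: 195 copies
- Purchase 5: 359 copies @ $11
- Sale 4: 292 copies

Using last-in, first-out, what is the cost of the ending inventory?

Sale 1 (198) [LIFO — newest first]: 52 @ $9 + 146 @ $7 = $1,490
Sale 2 (366) [LIFO — newest first]: 366 @ $8 = $2,928
Sale 3 (195) [LIFO — newest first]: 191 @ $9 + 4 @ $8 = $1,751
Sale 4 (292) [LIFO — newest first]: 292 @ $11 = $3,212
Total COGS = $1,490 + $2,928 + $1,751 + $3,212 = $9,381
Ending inventory: 40 @ $6 + 18 @ $7 + 28 @ $8 + 67 @ $11 = $1,327

Ending inventory = $1,327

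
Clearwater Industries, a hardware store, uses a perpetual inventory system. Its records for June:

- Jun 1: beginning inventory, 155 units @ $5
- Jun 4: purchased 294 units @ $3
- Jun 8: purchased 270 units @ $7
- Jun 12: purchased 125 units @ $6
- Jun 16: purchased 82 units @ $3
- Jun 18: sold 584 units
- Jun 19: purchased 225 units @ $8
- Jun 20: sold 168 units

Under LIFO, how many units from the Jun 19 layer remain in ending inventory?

57

Jun 18, 584 sold [LIFO — newest first]: 82 @ $3 + 125 @ $6 + 270 @ $7 + 107 @ $3 = $3,207
Jun 20, 168 sold [LIFO — newest first]: 168 @ $8 = $1,344
Total COGS = $3,207 + $1,344 = $4,551
Ending inventory: 155 @ $5 + 187 @ $3 + 57 @ $8 = $1,792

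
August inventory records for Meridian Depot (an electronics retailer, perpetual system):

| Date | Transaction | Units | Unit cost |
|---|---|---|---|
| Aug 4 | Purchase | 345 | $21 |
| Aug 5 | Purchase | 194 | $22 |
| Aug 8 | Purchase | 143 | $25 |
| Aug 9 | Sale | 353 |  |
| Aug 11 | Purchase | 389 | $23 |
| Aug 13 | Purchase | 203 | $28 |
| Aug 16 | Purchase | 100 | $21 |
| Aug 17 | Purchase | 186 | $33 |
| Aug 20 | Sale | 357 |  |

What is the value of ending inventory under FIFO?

Ending inventory = $22,225

Aug 9, 353 sold [FIFO — oldest first]: 345 @ $21 + 8 @ $22 = $7,421
Aug 20, 357 sold [FIFO — oldest first]: 186 @ $22 + 143 @ $25 + 28 @ $23 = $8,311
Total COGS = $7,421 + $8,311 = $15,732
Ending inventory: 361 @ $23 + 203 @ $28 + 100 @ $21 + 186 @ $33 = $22,225
Check: goods available $37,957 = COGS $15,732 + ending $22,225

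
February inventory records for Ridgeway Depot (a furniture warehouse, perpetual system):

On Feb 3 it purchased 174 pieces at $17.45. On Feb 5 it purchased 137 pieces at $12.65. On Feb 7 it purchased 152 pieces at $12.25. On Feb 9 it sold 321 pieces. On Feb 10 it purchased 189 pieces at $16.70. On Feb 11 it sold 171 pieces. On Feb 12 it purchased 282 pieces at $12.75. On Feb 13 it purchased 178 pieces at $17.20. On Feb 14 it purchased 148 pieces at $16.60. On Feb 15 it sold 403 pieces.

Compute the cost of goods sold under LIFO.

COGS = $13,509.30

Feb 9, 321 sold [LIFO — newest first]: 152 @ $12.25 + 137 @ $12.65 + 32 @ $17.45 = $4,153.45
Feb 11, 171 sold [LIFO — newest first]: 171 @ $16.70 = $2,855.70
Feb 15, 403 sold [LIFO — newest first]: 148 @ $16.60 + 178 @ $17.20 + 77 @ $12.75 = $6,500.15
Total COGS = $4,153.45 + $2,855.70 + $6,500.15 = $13,509.30
Ending inventory: 142 @ $17.45 + 18 @ $16.70 + 205 @ $12.75 = $5,392.25
Check: goods available $18,901.55 = COGS $13,509.30 + ending $5,392.25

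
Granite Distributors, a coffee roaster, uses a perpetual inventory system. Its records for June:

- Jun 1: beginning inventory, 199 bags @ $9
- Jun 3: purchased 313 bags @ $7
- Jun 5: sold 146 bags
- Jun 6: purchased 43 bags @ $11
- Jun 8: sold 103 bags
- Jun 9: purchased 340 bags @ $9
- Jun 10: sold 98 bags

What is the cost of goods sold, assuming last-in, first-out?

COGS = $2,797

Jun 5, 146 sold [LIFO — newest first]: 146 @ $7 = $1,022
Jun 8, 103 sold [LIFO — newest first]: 43 @ $11 + 60 @ $7 = $893
Jun 10, 98 sold [LIFO — newest first]: 98 @ $9 = $882
Total COGS = $1,022 + $893 + $882 = $2,797
Ending inventory: 199 @ $9 + 107 @ $7 + 242 @ $9 = $4,718
Check: goods available $7,515 = COGS $2,797 + ending $4,718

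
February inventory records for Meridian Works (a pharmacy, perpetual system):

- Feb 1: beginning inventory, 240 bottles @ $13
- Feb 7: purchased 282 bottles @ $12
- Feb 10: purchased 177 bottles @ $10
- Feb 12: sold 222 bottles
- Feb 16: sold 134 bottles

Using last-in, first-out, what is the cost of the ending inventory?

Feb 12, 222 sold [LIFO — newest first]: 177 @ $10 + 45 @ $12 = $2,310
Feb 16, 134 sold [LIFO — newest first]: 134 @ $12 = $1,608
Total COGS = $2,310 + $1,608 = $3,918
Ending inventory: 240 @ $13 + 103 @ $12 = $4,356

Ending inventory = $4,356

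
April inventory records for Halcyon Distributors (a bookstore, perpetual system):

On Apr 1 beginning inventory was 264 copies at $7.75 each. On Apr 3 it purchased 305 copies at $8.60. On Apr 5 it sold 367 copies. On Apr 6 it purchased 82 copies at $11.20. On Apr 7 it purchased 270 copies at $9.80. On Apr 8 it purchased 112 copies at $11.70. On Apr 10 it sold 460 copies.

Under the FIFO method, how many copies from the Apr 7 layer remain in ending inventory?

Apr 5, 367 sold [FIFO — oldest first]: 264 @ $7.75 + 103 @ $8.60 = $2,931.80
Apr 10, 460 sold [FIFO — oldest first]: 202 @ $8.60 + 82 @ $11.20 + 176 @ $9.80 = $4,380.40
Total COGS = $2,931.80 + $4,380.40 = $7,312.20
Ending inventory: 94 @ $9.80 + 112 @ $11.70 = $2,231.60
Check: goods available $9,543.80 = COGS $7,312.20 + ending $2,231.60

94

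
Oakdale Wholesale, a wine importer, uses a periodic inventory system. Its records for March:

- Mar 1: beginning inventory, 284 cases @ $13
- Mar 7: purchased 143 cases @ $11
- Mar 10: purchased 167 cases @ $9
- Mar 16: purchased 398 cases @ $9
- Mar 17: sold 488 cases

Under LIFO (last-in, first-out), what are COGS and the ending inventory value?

COGS = $4,392; ending inventory = $5,958

Mar 17, 488 sold [LIFO — newest first]: 398 @ $9 + 90 @ $9 = $4,392
Ending inventory: 284 @ $13 + 143 @ $11 + 77 @ $9 = $5,958
Check: goods available $10,350 = COGS $4,392 + ending $5,958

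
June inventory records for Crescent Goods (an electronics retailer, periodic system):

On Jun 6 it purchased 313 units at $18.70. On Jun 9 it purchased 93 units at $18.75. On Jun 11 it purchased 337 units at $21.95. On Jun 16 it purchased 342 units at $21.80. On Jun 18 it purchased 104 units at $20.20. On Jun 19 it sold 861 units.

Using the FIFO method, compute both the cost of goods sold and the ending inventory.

COGS = $17,566.40; ending inventory = $6,984.00

Jun 19, 861 sold [FIFO — oldest first]: 313 @ $18.70 + 93 @ $18.75 + 337 @ $21.95 + 118 @ $21.80 = $17,566.40
Ending inventory: 224 @ $21.80 + 104 @ $20.20 = $6,984.00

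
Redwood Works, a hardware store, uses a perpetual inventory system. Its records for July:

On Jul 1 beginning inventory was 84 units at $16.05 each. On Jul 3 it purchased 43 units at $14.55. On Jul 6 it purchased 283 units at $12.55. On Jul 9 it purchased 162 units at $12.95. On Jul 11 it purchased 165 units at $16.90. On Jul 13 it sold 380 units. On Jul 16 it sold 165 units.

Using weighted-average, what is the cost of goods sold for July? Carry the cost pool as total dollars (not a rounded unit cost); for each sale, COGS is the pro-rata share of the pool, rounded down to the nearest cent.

COGS = $7,699.43

After Jul 1: 84 on hand, pool $1,348.20 (≈ $16.0500 each)
After Jul 3: 127 on hand, pool $1,973.85 (≈ $15.5421 each)
After Jul 6: 410 on hand, pool $5,525.50 (≈ $13.4768 each)
After Jul 9: 572 on hand, pool $7,623.40 (≈ $13.3276 each)
After Jul 11: 737 on hand, pool $10,411.90 (≈ $14.1274 each)
Jul 13, sell 380: 380/737 × $10,411.90 → $5,368.41
Jul 16, sell 165: 165/357 × $5,043.49 → $2,331.02
Total COGS = $5,368.41 + $2,331.02 = $7,699.43
Ending inventory (cost pool remaining) = $2,712.47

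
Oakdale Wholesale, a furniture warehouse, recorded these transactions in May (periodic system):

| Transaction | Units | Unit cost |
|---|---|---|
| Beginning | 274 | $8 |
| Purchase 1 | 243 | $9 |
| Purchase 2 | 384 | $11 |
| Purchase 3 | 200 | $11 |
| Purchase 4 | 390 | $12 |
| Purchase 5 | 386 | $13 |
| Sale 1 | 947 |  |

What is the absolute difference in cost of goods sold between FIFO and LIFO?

$2,470

FIFO COGS: 274 @ $8 + 243 @ $9 + 384 @ $11 + 46 @ $11 = $9,109
LIFO COGS: 386 @ $13 + 390 @ $12 + 171 @ $11 = $11,579
Difference = |$9,109 − $11,579| = $2,470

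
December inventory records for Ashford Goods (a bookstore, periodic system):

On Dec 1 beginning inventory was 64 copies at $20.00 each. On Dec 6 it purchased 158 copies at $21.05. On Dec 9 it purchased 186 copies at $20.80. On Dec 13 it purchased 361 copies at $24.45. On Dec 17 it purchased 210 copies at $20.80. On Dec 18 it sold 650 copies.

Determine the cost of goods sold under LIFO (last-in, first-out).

COGS = $14,837.65

Dec 18, 650 sold [LIFO — newest first]: 210 @ $20.80 + 361 @ $24.45 + 79 @ $20.80 = $14,837.65
Ending inventory: 64 @ $20.00 + 158 @ $21.05 + 107 @ $20.80 = $6,831.50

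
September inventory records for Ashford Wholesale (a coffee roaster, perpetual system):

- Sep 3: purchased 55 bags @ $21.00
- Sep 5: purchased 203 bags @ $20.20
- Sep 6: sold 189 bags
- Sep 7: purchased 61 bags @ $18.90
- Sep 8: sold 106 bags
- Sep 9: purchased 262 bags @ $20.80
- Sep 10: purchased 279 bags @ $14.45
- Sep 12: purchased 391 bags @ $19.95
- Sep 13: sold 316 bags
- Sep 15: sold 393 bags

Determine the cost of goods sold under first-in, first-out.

Sep 6, 189 sold [FIFO — oldest first]: 55 @ $21.00 + 134 @ $20.20 = $3,861.80
Sep 8, 106 sold [FIFO — oldest first]: 69 @ $20.20 + 37 @ $18.90 = $2,093.10
Sep 13, 316 sold [FIFO — oldest first]: 24 @ $18.90 + 262 @ $20.80 + 30 @ $14.45 = $6,336.70
Sep 15, 393 sold [FIFO — oldest first]: 249 @ $14.45 + 144 @ $19.95 = $6,470.85
Total COGS = $3,861.80 + $2,093.10 + $6,336.70 + $6,470.85 = $18,762.45
Ending inventory: 247 @ $19.95 = $4,927.65

COGS = $18,762.45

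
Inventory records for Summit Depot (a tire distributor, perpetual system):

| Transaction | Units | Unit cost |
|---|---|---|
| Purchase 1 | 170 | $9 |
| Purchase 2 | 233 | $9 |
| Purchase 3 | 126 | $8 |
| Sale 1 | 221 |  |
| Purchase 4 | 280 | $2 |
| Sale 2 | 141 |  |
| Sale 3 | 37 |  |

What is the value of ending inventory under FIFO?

Sale 1 (221) [FIFO — oldest first]: 170 @ $9 + 51 @ $9 = $1,989
Sale 2 (141) [FIFO — oldest first]: 141 @ $9 = $1,269
Sale 3 (37) [FIFO — oldest first]: 37 @ $9 = $333
Total COGS = $1,989 + $1,269 + $333 = $3,591
Ending inventory: 4 @ $9 + 126 @ $8 + 280 @ $2 = $1,604

Ending inventory = $1,604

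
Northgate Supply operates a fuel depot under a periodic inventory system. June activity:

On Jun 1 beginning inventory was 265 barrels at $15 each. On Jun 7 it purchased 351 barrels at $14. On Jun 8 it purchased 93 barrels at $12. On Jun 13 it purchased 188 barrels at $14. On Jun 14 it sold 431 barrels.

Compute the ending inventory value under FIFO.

Jun 14, 431 sold [FIFO — oldest first]: 265 @ $15 + 166 @ $14 = $6,299
Ending inventory: 185 @ $14 + 93 @ $12 + 188 @ $14 = $6,338
Check: goods available $12,637 = COGS $6,299 + ending $6,338

Ending inventory = $6,338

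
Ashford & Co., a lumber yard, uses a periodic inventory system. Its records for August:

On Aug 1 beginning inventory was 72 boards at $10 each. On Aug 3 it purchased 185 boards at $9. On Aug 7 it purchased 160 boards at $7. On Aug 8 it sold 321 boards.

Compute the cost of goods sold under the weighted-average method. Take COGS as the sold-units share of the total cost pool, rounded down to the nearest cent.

COGS = $2,698.09

Aug 8, sell 321: 321/417 × $3,505.00 → $2,698.09
Ending inventory (cost pool remaining) = $806.91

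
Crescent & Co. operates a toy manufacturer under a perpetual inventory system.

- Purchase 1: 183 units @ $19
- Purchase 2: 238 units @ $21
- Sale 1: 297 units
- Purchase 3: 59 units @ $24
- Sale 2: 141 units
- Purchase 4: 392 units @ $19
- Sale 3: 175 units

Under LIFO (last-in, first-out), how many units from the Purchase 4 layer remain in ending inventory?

Sale 1 (297) [LIFO — newest first]: 238 @ $21 + 59 @ $19 = $6,119
Sale 2 (141) [LIFO — newest first]: 59 @ $24 + 82 @ $19 = $2,974
Sale 3 (175) [LIFO — newest first]: 175 @ $19 = $3,325
Total COGS = $6,119 + $2,974 + $3,325 = $12,418
Ending inventory: 42 @ $19 + 217 @ $19 = $4,921

217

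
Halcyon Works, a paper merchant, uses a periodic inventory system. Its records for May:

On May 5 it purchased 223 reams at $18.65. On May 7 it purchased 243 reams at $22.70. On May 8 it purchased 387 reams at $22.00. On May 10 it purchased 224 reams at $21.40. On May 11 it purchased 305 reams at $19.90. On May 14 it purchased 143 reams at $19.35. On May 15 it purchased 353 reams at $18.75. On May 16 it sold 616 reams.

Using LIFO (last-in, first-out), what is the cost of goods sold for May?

COGS = $11,773.80

May 16, 616 sold [LIFO — newest first]: 353 @ $18.75 + 143 @ $19.35 + 120 @ $19.90 = $11,773.80
Ending inventory: 223 @ $18.65 + 243 @ $22.70 + 387 @ $22.00 + 224 @ $21.40 + 185 @ $19.90 = $26,664.15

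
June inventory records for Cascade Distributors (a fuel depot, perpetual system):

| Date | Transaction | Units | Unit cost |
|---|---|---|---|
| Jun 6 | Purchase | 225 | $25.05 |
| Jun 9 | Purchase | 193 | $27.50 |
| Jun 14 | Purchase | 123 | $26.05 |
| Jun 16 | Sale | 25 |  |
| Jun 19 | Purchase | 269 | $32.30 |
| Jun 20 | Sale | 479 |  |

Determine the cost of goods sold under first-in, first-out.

COGS = $13,184.05

Jun 16, 25 sold [FIFO — oldest first]: 25 @ $25.05 = $626.25
Jun 20, 479 sold [FIFO — oldest first]: 200 @ $25.05 + 193 @ $27.50 + 86 @ $26.05 = $12,557.80
Total COGS = $626.25 + $12,557.80 = $13,184.05
Ending inventory: 37 @ $26.05 + 269 @ $32.30 = $9,652.55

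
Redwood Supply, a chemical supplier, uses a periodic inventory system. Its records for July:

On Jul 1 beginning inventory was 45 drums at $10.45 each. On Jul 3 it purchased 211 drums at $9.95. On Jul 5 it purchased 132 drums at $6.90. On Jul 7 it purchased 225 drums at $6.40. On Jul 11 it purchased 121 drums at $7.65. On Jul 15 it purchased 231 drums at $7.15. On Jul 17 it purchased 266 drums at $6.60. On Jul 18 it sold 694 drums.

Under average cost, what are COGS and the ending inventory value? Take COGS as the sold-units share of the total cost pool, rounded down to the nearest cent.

COGS = $5,216.78; ending inventory = $4,036.62

Jul 18, sell 694: 694/1231 × $9,253.40 → $5,216.78
Ending inventory (cost pool remaining) = $4,036.62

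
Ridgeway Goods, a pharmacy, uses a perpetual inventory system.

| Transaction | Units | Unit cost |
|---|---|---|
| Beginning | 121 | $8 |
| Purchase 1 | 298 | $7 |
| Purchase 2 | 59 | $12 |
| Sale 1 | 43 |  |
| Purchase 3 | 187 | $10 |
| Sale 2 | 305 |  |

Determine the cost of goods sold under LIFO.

COGS = $3,292

Sale 1 (43) [LIFO — newest first]: 43 @ $12 = $516
Sale 2 (305) [LIFO — newest first]: 187 @ $10 + 16 @ $12 + 102 @ $7 = $2,776
Total COGS = $516 + $2,776 = $3,292
Ending inventory: 121 @ $8 + 196 @ $7 = $2,340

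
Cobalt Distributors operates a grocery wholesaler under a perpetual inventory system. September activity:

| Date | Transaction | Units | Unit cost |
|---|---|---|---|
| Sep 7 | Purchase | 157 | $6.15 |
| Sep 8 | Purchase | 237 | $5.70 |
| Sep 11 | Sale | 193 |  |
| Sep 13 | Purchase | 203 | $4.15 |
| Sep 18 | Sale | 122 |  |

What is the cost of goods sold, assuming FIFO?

Sep 11, 193 sold [FIFO — oldest first]: 157 @ $6.15 + 36 @ $5.70 = $1,170.75
Sep 18, 122 sold [FIFO — oldest first]: 122 @ $5.70 = $695.40
Total COGS = $1,170.75 + $695.40 = $1,866.15
Ending inventory: 79 @ $5.70 + 203 @ $4.15 = $1,292.75

COGS = $1,866.15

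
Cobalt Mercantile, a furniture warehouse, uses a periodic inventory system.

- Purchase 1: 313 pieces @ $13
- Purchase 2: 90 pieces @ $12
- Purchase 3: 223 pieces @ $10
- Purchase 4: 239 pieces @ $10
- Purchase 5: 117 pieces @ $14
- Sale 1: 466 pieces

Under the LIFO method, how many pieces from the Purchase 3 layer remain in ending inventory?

Sale 1 (466) [LIFO — newest first]: 117 @ $14 + 239 @ $10 + 110 @ $10 = $5,128
Ending inventory: 313 @ $13 + 90 @ $12 + 113 @ $10 = $6,279

113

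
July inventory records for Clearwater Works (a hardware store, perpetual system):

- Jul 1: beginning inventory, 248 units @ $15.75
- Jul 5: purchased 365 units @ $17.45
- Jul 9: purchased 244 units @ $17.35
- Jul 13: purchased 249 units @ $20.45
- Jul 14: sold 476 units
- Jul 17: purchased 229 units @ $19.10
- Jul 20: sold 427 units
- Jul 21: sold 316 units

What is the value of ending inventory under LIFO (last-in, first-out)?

Ending inventory = $1,827.00

Jul 14, 476 sold [LIFO — newest first]: 249 @ $20.45 + 227 @ $17.35 = $9,030.50
Jul 20, 427 sold [LIFO — newest first]: 229 @ $19.10 + 17 @ $17.35 + 181 @ $17.45 = $7,827.30
Jul 21, 316 sold [LIFO — newest first]: 184 @ $17.45 + 132 @ $15.75 = $5,289.80
Total COGS = $9,030.50 + $7,827.30 + $5,289.80 = $22,147.60
Ending inventory: 116 @ $15.75 = $1,827.00
Check: goods available $23,974.60 = COGS $22,147.60 + ending $1,827.00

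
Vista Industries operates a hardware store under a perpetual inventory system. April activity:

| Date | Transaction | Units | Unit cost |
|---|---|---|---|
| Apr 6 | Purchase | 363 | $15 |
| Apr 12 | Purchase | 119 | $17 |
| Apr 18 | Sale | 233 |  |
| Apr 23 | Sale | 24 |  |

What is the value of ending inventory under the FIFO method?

Apr 18, 233 sold [FIFO — oldest first]: 233 @ $15 = $3,495
Apr 23, 24 sold [FIFO — oldest first]: 24 @ $15 = $360
Total COGS = $3,495 + $360 = $3,855
Ending inventory: 106 @ $15 + 119 @ $17 = $3,613

Ending inventory = $3,613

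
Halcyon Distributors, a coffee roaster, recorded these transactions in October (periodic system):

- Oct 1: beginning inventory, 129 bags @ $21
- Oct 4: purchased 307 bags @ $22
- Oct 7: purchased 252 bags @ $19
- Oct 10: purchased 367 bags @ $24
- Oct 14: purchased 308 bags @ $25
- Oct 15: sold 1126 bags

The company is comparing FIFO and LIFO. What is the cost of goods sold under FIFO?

FIFO COGS: 129 @ $21 + 307 @ $22 + 252 @ $19 + 367 @ $24 + 71 @ $25 = $24,834
LIFO COGS: 308 @ $25 + 367 @ $24 + 252 @ $19 + 199 @ $22 = $25,674

COGS = $24,834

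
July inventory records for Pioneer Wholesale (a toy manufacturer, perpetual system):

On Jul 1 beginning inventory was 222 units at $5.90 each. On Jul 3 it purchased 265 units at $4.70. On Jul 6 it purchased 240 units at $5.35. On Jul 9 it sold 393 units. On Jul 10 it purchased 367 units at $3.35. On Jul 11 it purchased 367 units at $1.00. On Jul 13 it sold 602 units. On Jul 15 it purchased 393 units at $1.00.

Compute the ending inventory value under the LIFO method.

Jul 9, 393 sold [LIFO — newest first]: 240 @ $5.35 + 153 @ $4.70 = $2,003.10
Jul 13, 602 sold [LIFO — newest first]: 367 @ $1.00 + 235 @ $3.35 = $1,154.25
Total COGS = $2,003.10 + $1,154.25 = $3,157.35
Ending inventory: 222 @ $5.90 + 112 @ $4.70 + 132 @ $3.35 + 393 @ $1.00 = $2,671.40

Ending inventory = $2,671.40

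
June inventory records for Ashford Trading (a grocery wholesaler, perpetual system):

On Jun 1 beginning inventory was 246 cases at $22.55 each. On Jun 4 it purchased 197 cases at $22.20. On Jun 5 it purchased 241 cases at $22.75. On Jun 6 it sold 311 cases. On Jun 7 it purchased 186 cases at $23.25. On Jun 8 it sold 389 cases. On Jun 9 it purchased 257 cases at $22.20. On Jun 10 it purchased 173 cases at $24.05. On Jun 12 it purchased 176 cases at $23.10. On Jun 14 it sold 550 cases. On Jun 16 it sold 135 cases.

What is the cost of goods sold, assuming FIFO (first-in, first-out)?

Jun 6, 311 sold [FIFO — oldest first]: 246 @ $22.55 + 65 @ $22.20 = $6,990.30
Jun 8, 389 sold [FIFO — oldest first]: 132 @ $22.20 + 241 @ $22.75 + 16 @ $23.25 = $8,785.15
Jun 14, 550 sold [FIFO — oldest first]: 170 @ $23.25 + 257 @ $22.20 + 123 @ $24.05 = $12,616.05
Jun 16, 135 sold [FIFO — oldest first]: 50 @ $24.05 + 85 @ $23.10 = $3,166.00
Total COGS = $6,990.30 + $8,785.15 + $12,616.05 + $3,166.00 = $31,557.50
Ending inventory: 91 @ $23.10 = $2,102.10

COGS = $31,557.50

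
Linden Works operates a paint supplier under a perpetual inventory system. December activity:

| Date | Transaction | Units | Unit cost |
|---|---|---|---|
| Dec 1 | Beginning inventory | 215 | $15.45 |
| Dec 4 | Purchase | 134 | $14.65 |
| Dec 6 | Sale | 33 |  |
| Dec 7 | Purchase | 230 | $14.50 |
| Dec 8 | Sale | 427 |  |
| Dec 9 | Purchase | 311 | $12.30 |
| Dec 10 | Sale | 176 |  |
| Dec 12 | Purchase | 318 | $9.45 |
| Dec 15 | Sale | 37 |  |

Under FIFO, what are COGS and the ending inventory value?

COGS = $9,776.05; ending inventory = $5,674.20

Dec 6, 33 sold [FIFO — oldest first]: 33 @ $15.45 = $509.85
Dec 8, 427 sold [FIFO — oldest first]: 182 @ $15.45 + 134 @ $14.65 + 111 @ $14.50 = $6,384.50
Dec 10, 176 sold [FIFO — oldest first]: 119 @ $14.50 + 57 @ $12.30 = $2,426.60
Dec 15, 37 sold [FIFO — oldest first]: 37 @ $12.30 = $455.10
Total COGS = $509.85 + $6,384.50 + $2,426.60 + $455.10 = $9,776.05
Ending inventory: 217 @ $12.30 + 318 @ $9.45 = $5,674.20
Check: goods available $15,450.25 = COGS $9,776.05 + ending $5,674.20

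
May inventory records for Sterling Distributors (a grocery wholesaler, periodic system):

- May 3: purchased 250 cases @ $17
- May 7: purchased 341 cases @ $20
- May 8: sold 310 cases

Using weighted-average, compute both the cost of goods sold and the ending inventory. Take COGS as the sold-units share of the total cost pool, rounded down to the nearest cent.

May 8, sell 310: 310/591 × $11,070.00 → $5,806.59
Ending inventory (cost pool remaining) = $5,263.41

COGS = $5,806.59; ending inventory = $5,263.41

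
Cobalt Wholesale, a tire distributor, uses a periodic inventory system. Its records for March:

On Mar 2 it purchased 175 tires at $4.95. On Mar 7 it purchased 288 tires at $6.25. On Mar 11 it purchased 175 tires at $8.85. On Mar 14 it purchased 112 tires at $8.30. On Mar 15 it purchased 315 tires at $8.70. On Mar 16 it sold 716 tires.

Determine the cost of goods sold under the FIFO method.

Mar 16, 716 sold [FIFO — oldest first]: 175 @ $4.95 + 288 @ $6.25 + 175 @ $8.85 + 78 @ $8.30 = $4,862.40
Ending inventory: 34 @ $8.30 + 315 @ $8.70 = $3,022.70
Check: goods available $7,885.10 = COGS $4,862.40 + ending $3,022.70

COGS = $4,862.40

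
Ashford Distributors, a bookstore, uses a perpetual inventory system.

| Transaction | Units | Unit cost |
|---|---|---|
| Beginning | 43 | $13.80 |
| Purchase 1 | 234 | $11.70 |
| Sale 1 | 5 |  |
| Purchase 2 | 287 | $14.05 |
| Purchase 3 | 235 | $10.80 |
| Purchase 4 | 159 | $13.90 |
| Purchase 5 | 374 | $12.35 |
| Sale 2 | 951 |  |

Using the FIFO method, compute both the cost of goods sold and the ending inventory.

Sale 1 (5) [FIFO — oldest first]: 5 @ $13.80 = $69.00
Sale 2 (951) [FIFO — oldest first]: 38 @ $13.80 + 234 @ $11.70 + 287 @ $14.05 + 235 @ $10.80 + 157 @ $13.90 = $12,014.85
Total COGS = $69.00 + $12,014.85 = $12,083.85
Ending inventory: 2 @ $13.90 + 374 @ $12.35 = $4,646.70

COGS = $12,083.85; ending inventory = $4,646.70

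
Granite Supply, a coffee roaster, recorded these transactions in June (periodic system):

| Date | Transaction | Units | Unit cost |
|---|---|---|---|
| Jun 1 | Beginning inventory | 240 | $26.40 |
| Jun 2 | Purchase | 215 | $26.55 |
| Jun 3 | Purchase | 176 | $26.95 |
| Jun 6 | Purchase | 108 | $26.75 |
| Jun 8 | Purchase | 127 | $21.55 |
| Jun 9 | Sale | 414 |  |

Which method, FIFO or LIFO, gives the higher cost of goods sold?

FIFO

FIFO COGS: 240 @ $26.40 + 174 @ $26.55 = $10,955.70
LIFO COGS: 127 @ $21.55 + 108 @ $26.75 + 176 @ $26.95 + 3 @ $26.55 = $10,448.70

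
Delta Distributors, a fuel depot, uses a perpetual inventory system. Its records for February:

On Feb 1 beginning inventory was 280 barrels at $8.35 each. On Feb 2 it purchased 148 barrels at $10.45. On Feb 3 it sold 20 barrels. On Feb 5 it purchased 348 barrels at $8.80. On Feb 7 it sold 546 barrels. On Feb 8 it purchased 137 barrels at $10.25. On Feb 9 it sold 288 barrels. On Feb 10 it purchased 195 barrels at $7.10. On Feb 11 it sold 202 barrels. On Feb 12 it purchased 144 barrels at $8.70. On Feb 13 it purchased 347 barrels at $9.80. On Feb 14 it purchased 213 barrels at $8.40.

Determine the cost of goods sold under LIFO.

COGS = $9,301.55

Feb 3, 20 sold [LIFO — newest first]: 20 @ $10.45 = $209.00
Feb 7, 546 sold [LIFO — newest first]: 348 @ $8.80 + 128 @ $10.45 + 70 @ $8.35 = $4,984.50
Feb 9, 288 sold [LIFO — newest first]: 137 @ $10.25 + 151 @ $8.35 = $2,665.10
Feb 11, 202 sold [LIFO — newest first]: 195 @ $7.10 + 7 @ $8.35 = $1,442.95
Total COGS = $209.00 + $4,984.50 + $2,665.10 + $1,442.95 = $9,301.55
Ending inventory: 52 @ $8.35 + 144 @ $8.70 + 347 @ $9.80 + 213 @ $8.40 = $6,876.80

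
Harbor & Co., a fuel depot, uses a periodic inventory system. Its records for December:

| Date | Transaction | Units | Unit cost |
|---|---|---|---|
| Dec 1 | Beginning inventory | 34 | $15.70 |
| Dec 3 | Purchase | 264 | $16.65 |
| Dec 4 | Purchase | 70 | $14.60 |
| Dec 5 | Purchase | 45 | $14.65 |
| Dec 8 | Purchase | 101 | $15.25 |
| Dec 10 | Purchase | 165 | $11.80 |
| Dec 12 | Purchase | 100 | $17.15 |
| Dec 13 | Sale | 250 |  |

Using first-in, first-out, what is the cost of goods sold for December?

COGS = $4,130.20

Dec 13, 250 sold [FIFO — oldest first]: 34 @ $15.70 + 216 @ $16.65 = $4,130.20
Ending inventory: 48 @ $16.65 + 70 @ $14.60 + 45 @ $14.65 + 101 @ $15.25 + 165 @ $11.80 + 100 @ $17.15 = $7,682.70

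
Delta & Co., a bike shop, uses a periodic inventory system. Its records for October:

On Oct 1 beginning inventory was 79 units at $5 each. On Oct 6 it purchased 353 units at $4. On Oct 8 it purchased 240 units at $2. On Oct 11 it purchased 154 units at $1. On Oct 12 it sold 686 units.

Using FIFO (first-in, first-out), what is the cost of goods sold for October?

COGS = $2,301

Oct 12, 686 sold [FIFO — oldest first]: 79 @ $5 + 353 @ $4 + 240 @ $2 + 14 @ $1 = $2,301
Ending inventory: 140 @ $1 = $140
Check: goods available $2,441 = COGS $2,301 + ending $140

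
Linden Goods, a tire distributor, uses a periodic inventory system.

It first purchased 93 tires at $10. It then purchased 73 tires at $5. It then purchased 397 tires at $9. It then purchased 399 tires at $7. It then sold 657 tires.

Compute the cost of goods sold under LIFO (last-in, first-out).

Sale 1 (657) [LIFO — newest first]: 399 @ $7 + 258 @ $9 = $5,115
Ending inventory: 93 @ $10 + 73 @ $5 + 139 @ $9 = $2,546

COGS = $5,115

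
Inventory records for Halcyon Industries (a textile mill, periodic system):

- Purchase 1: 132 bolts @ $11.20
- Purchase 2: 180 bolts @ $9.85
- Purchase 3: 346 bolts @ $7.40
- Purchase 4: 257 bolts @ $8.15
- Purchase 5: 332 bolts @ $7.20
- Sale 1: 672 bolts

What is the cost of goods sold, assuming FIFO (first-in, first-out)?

Sale 1 (672) [FIFO — oldest first]: 132 @ $11.20 + 180 @ $9.85 + 346 @ $7.40 + 14 @ $8.15 = $5,925.90
Ending inventory: 243 @ $8.15 + 332 @ $7.20 = $4,370.85

COGS = $5,925.90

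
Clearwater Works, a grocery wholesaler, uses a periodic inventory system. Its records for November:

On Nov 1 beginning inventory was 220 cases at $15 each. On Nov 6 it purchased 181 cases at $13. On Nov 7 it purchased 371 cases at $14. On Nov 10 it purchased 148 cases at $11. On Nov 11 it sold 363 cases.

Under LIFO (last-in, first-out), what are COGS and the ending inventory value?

Nov 11, 363 sold [LIFO — newest first]: 148 @ $11 + 215 @ $14 = $4,638
Ending inventory: 220 @ $15 + 181 @ $13 + 156 @ $14 = $7,837

COGS = $4,638; ending inventory = $7,837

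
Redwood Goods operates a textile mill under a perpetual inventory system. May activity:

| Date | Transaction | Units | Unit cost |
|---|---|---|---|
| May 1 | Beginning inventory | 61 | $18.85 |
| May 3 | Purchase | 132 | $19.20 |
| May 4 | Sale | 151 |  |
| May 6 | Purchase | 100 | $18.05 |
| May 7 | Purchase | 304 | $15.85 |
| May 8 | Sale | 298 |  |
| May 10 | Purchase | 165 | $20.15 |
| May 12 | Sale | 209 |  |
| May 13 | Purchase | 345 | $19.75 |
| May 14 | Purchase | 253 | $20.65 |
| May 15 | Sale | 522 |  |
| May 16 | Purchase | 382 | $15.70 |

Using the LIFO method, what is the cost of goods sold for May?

May 4, 151 sold [LIFO — newest first]: 132 @ $19.20 + 19 @ $18.85 = $2,892.55
May 8, 298 sold [LIFO — newest first]: 298 @ $15.85 = $4,723.30
May 12, 209 sold [LIFO — newest first]: 165 @ $20.15 + 6 @ $15.85 + 38 @ $18.05 = $4,105.75
May 15, 522 sold [LIFO — newest first]: 253 @ $20.65 + 269 @ $19.75 = $10,537.20
Total COGS = $2,892.55 + $4,723.30 + $4,105.75 + $10,537.20 = $22,258.80
Ending inventory: 42 @ $18.85 + 62 @ $18.05 + 76 @ $19.75 + 382 @ $15.70 = $9,409.20
Check: goods available $31,668.00 = COGS $22,258.80 + ending $9,409.20

COGS = $22,258.80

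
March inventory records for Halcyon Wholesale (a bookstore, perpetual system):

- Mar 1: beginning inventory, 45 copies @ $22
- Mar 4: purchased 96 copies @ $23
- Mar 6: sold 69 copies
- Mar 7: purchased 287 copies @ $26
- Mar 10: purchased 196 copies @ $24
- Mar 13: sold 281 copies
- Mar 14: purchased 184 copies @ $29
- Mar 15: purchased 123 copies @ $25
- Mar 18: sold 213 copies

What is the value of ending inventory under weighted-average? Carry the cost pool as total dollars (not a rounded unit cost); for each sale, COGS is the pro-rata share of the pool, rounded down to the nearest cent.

After Mar 1: 45 on hand, pool $990.00 (≈ $22.0000 each)
After Mar 4: 141 on hand, pool $3,198.00 (≈ $22.6809 each)
Mar 6, sell 69: 69/141 × $3,198.00 → $1,564.97
After Mar 7: 359 on hand, pool $9,095.03 (≈ $25.3343 each)
After Mar 10: 555 on hand, pool $13,799.03 (≈ $24.8631 each)
Mar 13, sell 281: 281/555 × $13,799.03 → $6,986.53
After Mar 14: 458 on hand, pool $12,148.50 (≈ $26.5251 each)
After Mar 15: 581 on hand, pool $15,223.50 (≈ $26.2022 each)
Mar 18, sell 213: 213/581 × $15,223.50 → $5,581.07
Total COGS = $1,564.97 + $6,986.53 + $5,581.07 = $14,132.57
Ending inventory (cost pool remaining) = $9,642.43

Ending inventory = $9,642.43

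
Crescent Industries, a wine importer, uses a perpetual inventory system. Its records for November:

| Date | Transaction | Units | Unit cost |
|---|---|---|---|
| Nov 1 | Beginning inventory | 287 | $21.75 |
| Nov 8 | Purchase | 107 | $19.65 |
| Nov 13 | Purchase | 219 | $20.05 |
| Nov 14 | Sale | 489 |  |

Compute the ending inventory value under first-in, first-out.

Nov 14, 489 sold [FIFO — oldest first]: 287 @ $21.75 + 107 @ $19.65 + 95 @ $20.05 = $10,249.55
Ending inventory: 124 @ $20.05 = $2,486.20
Check: goods available $12,735.75 = COGS $10,249.55 + ending $2,486.20

Ending inventory = $2,486.20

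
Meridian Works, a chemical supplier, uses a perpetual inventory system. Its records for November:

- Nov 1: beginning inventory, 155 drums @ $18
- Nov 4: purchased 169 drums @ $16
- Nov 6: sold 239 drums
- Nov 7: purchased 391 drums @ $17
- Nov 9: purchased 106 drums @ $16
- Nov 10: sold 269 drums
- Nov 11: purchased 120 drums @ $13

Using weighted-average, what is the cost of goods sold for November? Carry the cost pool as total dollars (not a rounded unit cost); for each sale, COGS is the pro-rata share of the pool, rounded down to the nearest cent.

After Nov 1: 155 on hand, pool $2,790.00 (≈ $18.0000 each)
After Nov 4: 324 on hand, pool $5,494.00 (≈ $16.9568 each)
Nov 6, sell 239: 239/324 × $5,494.00 → $4,052.67
After Nov 7: 476 on hand, pool $8,088.33 (≈ $16.9923 each)
After Nov 9: 582 on hand, pool $9,784.33 (≈ $16.8116 each)
Nov 10, sell 269: 269/582 × $9,784.33 → $4,522.31
After Nov 11: 433 on hand, pool $6,822.02 (≈ $15.7552 each)
Total COGS = $4,052.67 + $4,522.31 = $8,574.98
Ending inventory (cost pool remaining) = $6,822.02

COGS = $8,574.98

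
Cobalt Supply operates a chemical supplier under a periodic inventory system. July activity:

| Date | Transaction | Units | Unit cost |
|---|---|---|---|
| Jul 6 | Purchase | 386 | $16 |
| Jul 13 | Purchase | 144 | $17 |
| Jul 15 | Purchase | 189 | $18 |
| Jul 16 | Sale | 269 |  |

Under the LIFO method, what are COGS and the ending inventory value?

COGS = $4,762; ending inventory = $7,264

Jul 16, 269 sold [LIFO — newest first]: 189 @ $18 + 80 @ $17 = $4,762
Ending inventory: 386 @ $16 + 64 @ $17 = $7,264
Check: goods available $12,026 = COGS $4,762 + ending $7,264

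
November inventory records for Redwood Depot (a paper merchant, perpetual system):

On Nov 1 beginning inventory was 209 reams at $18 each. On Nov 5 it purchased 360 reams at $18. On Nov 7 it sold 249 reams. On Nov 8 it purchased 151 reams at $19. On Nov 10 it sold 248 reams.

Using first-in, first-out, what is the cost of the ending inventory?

Ending inventory = $4,165

Nov 7, 249 sold [FIFO — oldest first]: 209 @ $18 + 40 @ $18 = $4,482
Nov 10, 248 sold [FIFO — oldest first]: 248 @ $18 = $4,464
Total COGS = $4,482 + $4,464 = $8,946
Ending inventory: 72 @ $18 + 151 @ $19 = $4,165
Check: goods available $13,111 = COGS $8,946 + ending $4,165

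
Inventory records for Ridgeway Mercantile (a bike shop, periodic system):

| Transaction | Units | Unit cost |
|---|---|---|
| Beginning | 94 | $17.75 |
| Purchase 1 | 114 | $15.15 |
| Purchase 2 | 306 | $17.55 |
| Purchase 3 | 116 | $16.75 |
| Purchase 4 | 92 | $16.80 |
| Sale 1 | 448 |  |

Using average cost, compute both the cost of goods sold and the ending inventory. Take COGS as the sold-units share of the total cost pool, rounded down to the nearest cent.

COGS = $7,603.90; ending inventory = $4,650.60

Sale 1, sell 448: 448/722 × $12,254.50 → $7,603.90
Ending inventory (cost pool remaining) = $4,650.60
Check: goods available $12,254.50 = COGS $7,603.90 + ending $4,650.60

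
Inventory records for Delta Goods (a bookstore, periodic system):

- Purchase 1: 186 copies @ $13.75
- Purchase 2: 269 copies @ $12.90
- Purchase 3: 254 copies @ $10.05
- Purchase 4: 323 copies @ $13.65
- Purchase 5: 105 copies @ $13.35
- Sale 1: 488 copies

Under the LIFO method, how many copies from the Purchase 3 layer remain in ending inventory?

Sale 1 (488) [LIFO — newest first]: 105 @ $13.35 + 323 @ $13.65 + 60 @ $10.05 = $6,413.70
Ending inventory: 186 @ $13.75 + 269 @ $12.90 + 194 @ $10.05 = $7,977.30

194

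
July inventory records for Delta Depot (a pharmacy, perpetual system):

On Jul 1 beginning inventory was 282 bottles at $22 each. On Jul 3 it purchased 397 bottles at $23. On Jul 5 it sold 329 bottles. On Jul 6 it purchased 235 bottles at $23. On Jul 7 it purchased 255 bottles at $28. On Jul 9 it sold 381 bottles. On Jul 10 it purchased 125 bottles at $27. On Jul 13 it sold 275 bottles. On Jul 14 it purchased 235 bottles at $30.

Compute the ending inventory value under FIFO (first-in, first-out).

Ending inventory = $15,577

Jul 5, 329 sold [FIFO — oldest first]: 282 @ $22 + 47 @ $23 = $7,285
Jul 9, 381 sold [FIFO — oldest first]: 350 @ $23 + 31 @ $23 = $8,763
Jul 13, 275 sold [FIFO — oldest first]: 204 @ $23 + 71 @ $28 = $6,680
Total COGS = $7,285 + $8,763 + $6,680 = $22,728
Ending inventory: 184 @ $28 + 125 @ $27 + 235 @ $30 = $15,577
Check: goods available $38,305 = COGS $22,728 + ending $15,577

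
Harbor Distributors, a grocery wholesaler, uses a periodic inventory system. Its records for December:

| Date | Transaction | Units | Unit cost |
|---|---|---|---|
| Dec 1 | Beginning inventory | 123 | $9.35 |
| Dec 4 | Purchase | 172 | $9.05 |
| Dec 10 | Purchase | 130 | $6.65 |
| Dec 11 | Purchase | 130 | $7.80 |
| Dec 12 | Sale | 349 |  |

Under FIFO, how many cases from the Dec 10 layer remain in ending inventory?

76

Dec 12, 349 sold [FIFO — oldest first]: 123 @ $9.35 + 172 @ $9.05 + 54 @ $6.65 = $3,065.75
Ending inventory: 76 @ $6.65 + 130 @ $7.80 = $1,519.40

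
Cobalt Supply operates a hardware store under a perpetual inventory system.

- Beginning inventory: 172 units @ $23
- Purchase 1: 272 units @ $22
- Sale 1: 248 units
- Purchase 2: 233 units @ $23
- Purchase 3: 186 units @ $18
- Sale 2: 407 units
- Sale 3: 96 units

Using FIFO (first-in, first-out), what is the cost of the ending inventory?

Sale 1 (248) [FIFO — oldest first]: 172 @ $23 + 76 @ $22 = $5,628
Sale 2 (407) [FIFO — oldest first]: 196 @ $22 + 211 @ $23 = $9,165
Sale 3 (96) [FIFO — oldest first]: 22 @ $23 + 74 @ $18 = $1,838
Total COGS = $5,628 + $9,165 + $1,838 = $16,631
Ending inventory: 112 @ $18 = $2,016

Ending inventory = $2,016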